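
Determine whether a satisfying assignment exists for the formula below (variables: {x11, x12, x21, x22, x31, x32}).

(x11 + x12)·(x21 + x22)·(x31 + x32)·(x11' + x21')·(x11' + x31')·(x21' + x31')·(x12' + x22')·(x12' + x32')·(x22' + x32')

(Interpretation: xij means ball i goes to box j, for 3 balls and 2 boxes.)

Suppose x11 = 1.
Unit clause (x21') forces x21 = 0.
Unit clause (x22) forces x22 = 1.
Unit clause (x31') forces x31 = 0.
Unit clause (x32) forces x32 = 1.
That conflicts with the unit clause (x32').
Undo x11 and try x11 = 0.
Unit clause (x12) forces x12 = 1.
Unit clause (x22') forces x22 = 0.
Unit clause (x21) forces x21 = 1.
Unit clause (x31') forces x31 = 0.
Unit clause (x32) forces x32 = 1.
That conflicts with the unit clause (x32').
Neither x11 = 1 nor x11 = 0 works.
No assignment satisfies every clause.

No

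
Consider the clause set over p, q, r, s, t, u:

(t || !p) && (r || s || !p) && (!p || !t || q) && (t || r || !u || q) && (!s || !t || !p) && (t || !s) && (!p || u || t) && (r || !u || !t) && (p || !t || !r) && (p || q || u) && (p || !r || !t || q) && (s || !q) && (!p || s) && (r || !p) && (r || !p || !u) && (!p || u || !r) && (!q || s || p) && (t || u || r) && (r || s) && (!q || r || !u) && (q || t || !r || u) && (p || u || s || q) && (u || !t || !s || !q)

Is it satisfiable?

Try t = false.
From the singleton clause (!p), p = false.
From the singleton clause (!s), s = false.
From the singleton clause (!q), q = false.
From the singleton clause (u), u = true.
From the singleton clause (r), r = true.
This assignment satisfies each clause.
A satisfying assignment: p ↦ false; q ↦ false; r ↦ true; s ↦ false; t ↦ false; u ↦ true.

Satisfiable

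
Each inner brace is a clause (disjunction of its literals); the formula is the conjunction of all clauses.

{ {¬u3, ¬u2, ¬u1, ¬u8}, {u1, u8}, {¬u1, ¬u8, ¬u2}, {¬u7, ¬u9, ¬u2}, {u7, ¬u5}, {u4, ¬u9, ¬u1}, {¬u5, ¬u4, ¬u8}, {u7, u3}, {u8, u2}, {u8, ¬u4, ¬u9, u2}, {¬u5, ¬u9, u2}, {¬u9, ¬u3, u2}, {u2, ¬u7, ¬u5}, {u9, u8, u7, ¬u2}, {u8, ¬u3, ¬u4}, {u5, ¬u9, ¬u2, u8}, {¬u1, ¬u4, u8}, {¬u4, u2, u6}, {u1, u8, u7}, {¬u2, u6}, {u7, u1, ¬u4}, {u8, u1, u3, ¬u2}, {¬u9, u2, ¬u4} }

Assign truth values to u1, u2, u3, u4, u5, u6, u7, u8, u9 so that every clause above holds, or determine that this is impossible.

Branch on u1: set u1 = True.
Branch on u8: set u8 = True.
Unit clause (¬u2) forces u2 = False.
Branch on u7: set u7 = True.
Unit clause (¬u5) forces u5 = False.
Branch on u4: set u4 = True.
Unit clause (u6) forces u6 = True.
Unit clause (¬u9) forces u9 = False.
All clauses hold; u3 can take either value.

u1: True,  u2: False,  u3: False,  u4: True,  u5: False,  u6: True,  u7: True,  u8: True,  u9: False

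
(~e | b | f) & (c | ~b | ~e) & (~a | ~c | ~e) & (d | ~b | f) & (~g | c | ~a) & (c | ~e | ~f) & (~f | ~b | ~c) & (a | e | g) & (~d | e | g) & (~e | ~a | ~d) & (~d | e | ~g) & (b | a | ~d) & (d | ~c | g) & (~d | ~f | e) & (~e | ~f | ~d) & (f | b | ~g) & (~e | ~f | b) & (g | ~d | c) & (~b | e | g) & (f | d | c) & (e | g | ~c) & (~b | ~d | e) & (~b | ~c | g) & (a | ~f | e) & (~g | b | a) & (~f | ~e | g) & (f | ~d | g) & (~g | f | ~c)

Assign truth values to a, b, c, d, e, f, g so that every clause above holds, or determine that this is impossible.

a=1,  b=0,  c=1,  d=0,  e=0,  f=1,  g=1

Try e = 0.
Try a = 1.
Try g = 1.
Unit clause (c) forces c = 1.
Unit clause (~d) forces d = 0.
Unit clause (f) forces f = 1.
Unit clause (~b) forces b = 0.
This assignment satisfies each clause.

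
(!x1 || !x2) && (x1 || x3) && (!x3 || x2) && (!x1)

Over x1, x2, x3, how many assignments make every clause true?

There are 2^3 = 8 truth assignments over (x1, x2, x3).
Check each against the 4 clauses (columns in the order x1, x2, x3):
  F F F  ✗ fails (x1 || x3)
  F F T  ✗ fails (!x3 || x2)
  F T F  ✗ fails (x1 || x3)
  F T T  ✓ satisfies all
  T F F  ✗ fails (!x1)
  T F T  ✗ fails (!x3 || x2)
  T T F  ✗ fails (!x1 || !x2)
  T T T  ✗ fails (!x1 || !x2)
1 of the 8 rows is a model.

1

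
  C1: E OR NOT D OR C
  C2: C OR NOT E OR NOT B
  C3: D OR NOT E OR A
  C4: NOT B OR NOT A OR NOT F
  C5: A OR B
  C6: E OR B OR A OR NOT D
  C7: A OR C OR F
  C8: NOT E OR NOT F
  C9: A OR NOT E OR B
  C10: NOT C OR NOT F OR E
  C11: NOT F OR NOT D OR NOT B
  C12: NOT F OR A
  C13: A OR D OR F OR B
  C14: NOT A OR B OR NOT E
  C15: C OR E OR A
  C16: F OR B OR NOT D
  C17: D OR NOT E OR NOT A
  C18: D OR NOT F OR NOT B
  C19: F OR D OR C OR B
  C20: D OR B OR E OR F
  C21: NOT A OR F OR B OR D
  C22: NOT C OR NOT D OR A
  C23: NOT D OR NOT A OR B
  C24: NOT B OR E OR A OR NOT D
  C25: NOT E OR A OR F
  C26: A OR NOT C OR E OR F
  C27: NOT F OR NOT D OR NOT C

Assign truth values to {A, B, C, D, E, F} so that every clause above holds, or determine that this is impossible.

Case A = true:
Case B = true:
(NOT F) alone gives F = false.
Case C = true:
Case D = true:
No clause remains; E is free.

A ↦ true, B ↦ true, C ↦ true, D ↦ true, E ↦ true, F ↦ false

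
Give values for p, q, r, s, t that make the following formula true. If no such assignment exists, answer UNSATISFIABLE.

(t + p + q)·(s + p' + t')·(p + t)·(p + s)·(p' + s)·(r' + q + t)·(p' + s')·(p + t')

Branch on p: set p = 1.
The clause (s) is unit, so s = 1.
Now (s') is unsatisfied and unit — conflict.
Backtrack on p: now try p = 0.
The clause (t) is unit, so t = 1.
Now (t') is unsatisfied and unit — conflict.
Neither p = 1 nor p = 0 works.

UNSATISFIABLE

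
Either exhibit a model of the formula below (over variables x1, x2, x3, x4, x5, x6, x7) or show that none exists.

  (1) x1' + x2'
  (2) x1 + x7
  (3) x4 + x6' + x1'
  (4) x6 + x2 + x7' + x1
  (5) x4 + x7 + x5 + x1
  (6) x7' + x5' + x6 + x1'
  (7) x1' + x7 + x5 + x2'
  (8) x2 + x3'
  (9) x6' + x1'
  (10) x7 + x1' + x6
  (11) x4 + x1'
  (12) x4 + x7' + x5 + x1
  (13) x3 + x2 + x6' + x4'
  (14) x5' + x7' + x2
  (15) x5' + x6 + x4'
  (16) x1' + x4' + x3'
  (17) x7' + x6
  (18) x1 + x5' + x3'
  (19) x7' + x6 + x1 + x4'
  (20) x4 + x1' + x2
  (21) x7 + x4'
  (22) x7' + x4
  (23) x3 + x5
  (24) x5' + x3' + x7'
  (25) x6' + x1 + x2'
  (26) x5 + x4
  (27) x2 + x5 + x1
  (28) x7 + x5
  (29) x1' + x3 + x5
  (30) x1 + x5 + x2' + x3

Suppose x1 = 0.
From the singleton clause (x7), x7 = 1.
From the singleton clause (x6), x6 = 1.
From the singleton clause (x4), x4 = 1.
From the singleton clause (x2'), x2 = 0.
From the singleton clause (x3'), x3 = 0.
But (x3) is also a unit clause — contradiction.
Backtrack on x1: now try x1 = 1.
From the singleton clause (x2'), x2 = 0.
From the singleton clause (x3'), x3 = 0.
From the singleton clause (x6'), x6 = 0.
From the singleton clause (x7), x7 = 1.
But (x7') is also a unit clause — contradiction.
Either choice for x1 ends in contradiction.

UNSATISFIABLE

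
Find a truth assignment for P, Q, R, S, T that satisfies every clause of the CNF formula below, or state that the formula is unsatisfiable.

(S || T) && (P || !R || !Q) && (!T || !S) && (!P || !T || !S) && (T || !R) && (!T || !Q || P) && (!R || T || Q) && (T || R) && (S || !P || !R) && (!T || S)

Case S = true:
The clause (!T) is unit, so T = false.
The clause (!R) is unit, so R = false.
But (R) is also a unit clause — contradiction.
So S must be the other value — set S = false.
The clause (T) is unit, so T = true.
But (!T) is also a unit clause — contradiction.
Neither S = true nor S = false works.

UNSATISFIABLE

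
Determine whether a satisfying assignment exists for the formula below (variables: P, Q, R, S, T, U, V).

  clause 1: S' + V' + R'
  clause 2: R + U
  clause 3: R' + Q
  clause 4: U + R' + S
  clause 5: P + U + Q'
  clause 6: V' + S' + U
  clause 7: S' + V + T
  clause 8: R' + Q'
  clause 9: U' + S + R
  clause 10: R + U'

No

Case R = 1:
From the singleton clause (Q), Q = 1.
That conflicts with the unit clause (Q').
That branch fails; take R = 0 instead.
From the singleton clause (U), U = 1.
That conflicts with the unit clause (U').
Either choice for R ends in contradiction.
No assignment satisfies every clause.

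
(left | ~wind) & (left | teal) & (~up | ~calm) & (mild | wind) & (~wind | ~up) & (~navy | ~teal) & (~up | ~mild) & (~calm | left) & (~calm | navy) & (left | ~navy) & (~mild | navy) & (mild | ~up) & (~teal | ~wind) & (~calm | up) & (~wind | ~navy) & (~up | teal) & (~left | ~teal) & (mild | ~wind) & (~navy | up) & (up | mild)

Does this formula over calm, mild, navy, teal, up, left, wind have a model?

Suppose left = 1.
The clause (~teal) is unit, so teal = 0.
The clause (~up) is unit, so up = 0.
The clause (~calm) is unit, so calm = 0.
The clause (~navy) is unit, so navy = 0.
The clause (~mild) is unit, so mild = 0.
That conflicts with the unit clause (mild).
Backtrack on left: now try left = 0.
The clause (~wind) is unit, so wind = 0.
The clause (teal) is unit, so teal = 1.
The clause (mild) is unit, so mild = 1.
The clause (~navy) is unit, so navy = 0.
That conflicts with the unit clause (navy).
Both values of left lead to a conflict.
No assignment satisfies every clause.

No, unsatisfiable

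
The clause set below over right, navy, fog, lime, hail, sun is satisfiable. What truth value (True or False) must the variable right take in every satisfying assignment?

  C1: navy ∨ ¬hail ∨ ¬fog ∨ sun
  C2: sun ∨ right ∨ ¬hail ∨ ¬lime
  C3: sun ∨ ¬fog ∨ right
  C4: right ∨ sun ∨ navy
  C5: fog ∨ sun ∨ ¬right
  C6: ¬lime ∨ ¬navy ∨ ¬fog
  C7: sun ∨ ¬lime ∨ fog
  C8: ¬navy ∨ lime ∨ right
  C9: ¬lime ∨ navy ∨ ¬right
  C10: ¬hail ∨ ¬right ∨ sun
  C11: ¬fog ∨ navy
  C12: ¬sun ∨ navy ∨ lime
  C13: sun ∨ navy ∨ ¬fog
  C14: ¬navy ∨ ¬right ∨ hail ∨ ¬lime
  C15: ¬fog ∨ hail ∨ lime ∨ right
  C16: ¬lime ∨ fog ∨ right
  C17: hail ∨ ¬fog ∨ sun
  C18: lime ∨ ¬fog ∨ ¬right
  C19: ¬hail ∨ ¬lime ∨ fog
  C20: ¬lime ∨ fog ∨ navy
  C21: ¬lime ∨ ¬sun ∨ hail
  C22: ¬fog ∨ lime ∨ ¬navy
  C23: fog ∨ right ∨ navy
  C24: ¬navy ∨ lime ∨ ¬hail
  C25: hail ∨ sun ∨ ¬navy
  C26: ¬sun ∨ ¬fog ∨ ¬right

Suppose right = False.
Try sun = True.
Try navy = False.
The clause (¬fog) is unit, so fog = False.
But (fog) is also a unit clause — contradiction.
That branch fails; take navy = True instead.
The clause (lime) is unit, so lime = True.
The clause (¬fog) is unit, so fog = False.
But (fog) is also a unit clause — contradiction.
Both values of navy lead to a conflict.
That branch fails; take sun = False instead.
The clause (¬fog) is unit, so fog = False.
The clause (navy) is unit, so navy = True.
The clause (¬lime) is unit, so lime = False.
But (lime) is also a unit clause — contradiction.
Both values of sun lead to a conflict.
So every satisfying assignment has right = True.

True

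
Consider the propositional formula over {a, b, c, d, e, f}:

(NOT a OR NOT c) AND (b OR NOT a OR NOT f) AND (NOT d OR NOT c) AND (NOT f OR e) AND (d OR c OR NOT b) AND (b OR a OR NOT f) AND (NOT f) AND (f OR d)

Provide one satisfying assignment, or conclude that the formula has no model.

From the singleton clause (NOT f), f = false.
From the singleton clause (d), d = true.
From the singleton clause (NOT c), c = false.
No clause remains; a, b, e are free.

a ↦ false,  b ↦ true,  c ↦ false,  d ↦ true,  e ↦ true,  f ↦ false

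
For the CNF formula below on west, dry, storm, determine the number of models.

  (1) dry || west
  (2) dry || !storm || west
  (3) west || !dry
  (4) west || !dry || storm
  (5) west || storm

There are 2^3 = 8 truth assignments over (west, dry, storm).
Check each against the 5 clauses (columns in the order west, dry, storm):
  F F F  ✗ fails (dry || west)
  F F T  ✗ fails (dry || west)
  F T F  ✗ fails (west || !dry)
  F T T  ✗ fails (west || !dry)
  T F F  ✓ satisfies all
  T F T  ✓ satisfies all
  T T F  ✓ satisfies all
  T T T  ✓ satisfies all
4 of the 8 rows are models.

4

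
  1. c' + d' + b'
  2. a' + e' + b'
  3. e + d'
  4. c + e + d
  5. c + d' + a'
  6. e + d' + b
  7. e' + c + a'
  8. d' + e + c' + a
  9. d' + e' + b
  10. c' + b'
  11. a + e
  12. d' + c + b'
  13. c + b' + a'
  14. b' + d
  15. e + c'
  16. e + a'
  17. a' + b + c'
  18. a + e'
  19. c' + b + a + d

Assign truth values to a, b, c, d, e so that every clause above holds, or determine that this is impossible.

UNSATISFIABLE

Branch on e: set e = 1.
From the singleton clause (a), a = 1.
From the singleton clause (b'), b = 0.
From the singleton clause (c), c = 1.
But (c') is also a unit clause — contradiction.
So e must be the other value — set e = 0.
From the singleton clause (d'), d = 0.
From the singleton clause (c), c = 1.
But (c') is also a unit clause — contradiction.
Neither e = 1 nor e = 0 works.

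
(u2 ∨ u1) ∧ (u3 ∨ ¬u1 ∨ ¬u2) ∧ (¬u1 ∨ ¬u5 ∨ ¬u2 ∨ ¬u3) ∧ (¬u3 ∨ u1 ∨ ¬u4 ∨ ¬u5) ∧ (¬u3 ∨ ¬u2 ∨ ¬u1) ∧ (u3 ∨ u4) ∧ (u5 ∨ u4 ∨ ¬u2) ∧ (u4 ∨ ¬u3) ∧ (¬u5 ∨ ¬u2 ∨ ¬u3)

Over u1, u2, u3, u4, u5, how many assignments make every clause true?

7

There are 2^5 = 32 truth assignments over (u1, u2, u3, u4, u5).
Split on u4. With u4 = True, the clauses containing u4 are satisfied and ¬u4 drops from the rest; 7 of the 2^4 = 16 assignments to the other variables satisfy what remains.
With u4 = False, by the same count on the reduced clause set, 0 assignments work.
(One model: u1=F, u2=T, u3=F, u4=T, u5=F.)
Total: 7 + 0 = 7.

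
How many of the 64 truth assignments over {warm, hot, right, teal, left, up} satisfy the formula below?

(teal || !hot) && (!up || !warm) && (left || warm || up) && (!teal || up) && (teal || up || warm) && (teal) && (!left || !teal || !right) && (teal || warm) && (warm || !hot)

There are 2^6 = 64 truth assignments over (warm, hot, right, teal, left, up).
Split on left. With left = true, the clauses containing left are satisfied and !left drops from the rest; 1 of the 2^5 = 32 assignments to the other variables satisfy what remains.
With left = false, by the same count on the reduced clause set, 2 assignments work.
(One model: warm=F, hot=F, right=F, teal=T, left=F, up=T.)
Total: 1 + 2 = 3.

3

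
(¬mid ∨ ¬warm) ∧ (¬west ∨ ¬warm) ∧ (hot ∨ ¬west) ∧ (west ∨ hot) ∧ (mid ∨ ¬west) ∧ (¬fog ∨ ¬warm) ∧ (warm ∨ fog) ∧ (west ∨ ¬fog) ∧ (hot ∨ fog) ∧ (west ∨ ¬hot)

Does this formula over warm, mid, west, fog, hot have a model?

Yes, satisfiable

Try mid = True.
Unit clause (¬warm) forces warm = False.
Unit clause (fog) forces fog = True.
Unit clause (west) forces west = True.
Unit clause (hot) forces hot = True.
This assignment satisfies each clause.
A satisfying assignment: warm ↦ False,  mid ↦ True,  west ↦ True,  fog ↦ True,  hot ↦ True.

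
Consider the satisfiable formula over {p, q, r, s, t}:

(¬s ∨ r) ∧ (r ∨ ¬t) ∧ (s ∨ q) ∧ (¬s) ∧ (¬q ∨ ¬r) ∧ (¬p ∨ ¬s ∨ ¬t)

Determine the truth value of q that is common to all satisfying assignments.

Suppose q = False.
(s) alone gives s = True.
But (¬s) is also a unit clause — contradiction.
So every satisfying assignment has q = True.

True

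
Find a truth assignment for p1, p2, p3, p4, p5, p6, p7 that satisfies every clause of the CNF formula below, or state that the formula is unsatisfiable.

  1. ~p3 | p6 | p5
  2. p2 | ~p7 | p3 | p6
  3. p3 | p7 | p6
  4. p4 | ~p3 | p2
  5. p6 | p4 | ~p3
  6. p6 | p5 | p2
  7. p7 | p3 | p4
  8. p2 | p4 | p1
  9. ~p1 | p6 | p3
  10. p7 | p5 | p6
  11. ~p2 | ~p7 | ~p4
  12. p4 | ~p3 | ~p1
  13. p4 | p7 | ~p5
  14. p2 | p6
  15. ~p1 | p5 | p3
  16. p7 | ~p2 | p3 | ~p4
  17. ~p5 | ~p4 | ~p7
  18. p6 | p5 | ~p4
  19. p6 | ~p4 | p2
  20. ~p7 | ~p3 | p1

Try p2 = 0.
(p6) alone gives p6 = 1.
Try p4 = 1.
Try p5 = 0.
Try p1 = 0.
Try p7 = 1.
(~p3) alone gives p3 = 0.
All clauses are satisfied.

p1 ↦ 0,  p2 ↦ 0,  p3 ↦ 0,  p4 ↦ 1,  p5 ↦ 0,  p6 ↦ 1,  p7 ↦ 1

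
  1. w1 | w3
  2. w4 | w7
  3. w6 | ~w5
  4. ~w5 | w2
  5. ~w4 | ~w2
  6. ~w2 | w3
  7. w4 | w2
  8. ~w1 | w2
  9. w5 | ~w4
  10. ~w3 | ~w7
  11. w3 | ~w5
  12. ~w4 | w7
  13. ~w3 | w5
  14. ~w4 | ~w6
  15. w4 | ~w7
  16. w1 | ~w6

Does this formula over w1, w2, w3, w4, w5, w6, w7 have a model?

No, unsatisfiable

Branch on w1: set w1 = 1.
From the singleton clause (w2), w2 = 1.
From the singleton clause (~w4), w4 = 0.
From the singleton clause (w7), w7 = 1.
But (~w7) is also a unit clause — contradiction.
So w1 must be the other value — set w1 = 0.
From the singleton clause (w3), w3 = 1.
From the singleton clause (~w7), w7 = 0.
From the singleton clause (w4), w4 = 1.
But (~w4) is also a unit clause — contradiction.
Either choice for w1 ends in contradiction.
No assignment satisfies every clause.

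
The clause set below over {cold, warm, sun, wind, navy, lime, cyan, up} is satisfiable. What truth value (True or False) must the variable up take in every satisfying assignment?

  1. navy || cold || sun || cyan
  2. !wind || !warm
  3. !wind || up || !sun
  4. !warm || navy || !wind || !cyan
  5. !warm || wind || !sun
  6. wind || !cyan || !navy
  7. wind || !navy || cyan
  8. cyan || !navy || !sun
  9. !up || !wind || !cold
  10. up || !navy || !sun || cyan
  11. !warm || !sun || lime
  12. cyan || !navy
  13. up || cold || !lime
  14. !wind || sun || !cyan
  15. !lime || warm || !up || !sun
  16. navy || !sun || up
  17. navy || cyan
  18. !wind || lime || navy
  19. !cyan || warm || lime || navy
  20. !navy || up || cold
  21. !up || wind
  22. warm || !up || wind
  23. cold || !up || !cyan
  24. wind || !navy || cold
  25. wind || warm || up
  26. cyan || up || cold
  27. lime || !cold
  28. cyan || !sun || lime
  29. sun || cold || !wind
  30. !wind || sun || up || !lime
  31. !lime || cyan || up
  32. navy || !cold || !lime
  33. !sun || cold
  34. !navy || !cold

False

Suppose up = true.
From the singleton clause (wind), wind = true.
From the singleton clause (!warm), warm = false.
From the singleton clause (!cold), cold = false.
From the singleton clause (!cyan), cyan = false.
From the singleton clause (!navy), navy = false.
Now (navy) is unsatisfied and unit — conflict.
So every satisfying assignment has up = False.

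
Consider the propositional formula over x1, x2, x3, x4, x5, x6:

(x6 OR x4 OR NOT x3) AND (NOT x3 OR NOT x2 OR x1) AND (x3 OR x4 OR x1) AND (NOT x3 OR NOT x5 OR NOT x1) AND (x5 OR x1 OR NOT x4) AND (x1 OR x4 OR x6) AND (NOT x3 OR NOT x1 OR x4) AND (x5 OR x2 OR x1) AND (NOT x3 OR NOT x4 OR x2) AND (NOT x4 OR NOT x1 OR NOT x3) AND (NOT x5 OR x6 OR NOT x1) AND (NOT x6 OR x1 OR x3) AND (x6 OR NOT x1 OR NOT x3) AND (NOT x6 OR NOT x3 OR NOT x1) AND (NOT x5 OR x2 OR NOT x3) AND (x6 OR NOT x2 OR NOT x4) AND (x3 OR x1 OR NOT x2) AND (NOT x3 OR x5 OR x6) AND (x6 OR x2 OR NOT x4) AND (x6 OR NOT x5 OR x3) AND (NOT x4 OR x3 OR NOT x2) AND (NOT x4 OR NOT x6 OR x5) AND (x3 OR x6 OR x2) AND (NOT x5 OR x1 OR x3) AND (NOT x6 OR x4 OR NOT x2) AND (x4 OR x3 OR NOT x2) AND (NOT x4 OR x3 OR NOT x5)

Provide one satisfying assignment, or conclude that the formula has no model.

Try x6 = true.
Try x1 = true.
(NOT x3) alone gives x3 = false.
Try x4 = false.
(NOT x2) alone gives x2 = false.
Every clause is now satisfied; x5 is unconstrained.

x1: true, x2: false, x3: false, x4: false, x5: false, x6: true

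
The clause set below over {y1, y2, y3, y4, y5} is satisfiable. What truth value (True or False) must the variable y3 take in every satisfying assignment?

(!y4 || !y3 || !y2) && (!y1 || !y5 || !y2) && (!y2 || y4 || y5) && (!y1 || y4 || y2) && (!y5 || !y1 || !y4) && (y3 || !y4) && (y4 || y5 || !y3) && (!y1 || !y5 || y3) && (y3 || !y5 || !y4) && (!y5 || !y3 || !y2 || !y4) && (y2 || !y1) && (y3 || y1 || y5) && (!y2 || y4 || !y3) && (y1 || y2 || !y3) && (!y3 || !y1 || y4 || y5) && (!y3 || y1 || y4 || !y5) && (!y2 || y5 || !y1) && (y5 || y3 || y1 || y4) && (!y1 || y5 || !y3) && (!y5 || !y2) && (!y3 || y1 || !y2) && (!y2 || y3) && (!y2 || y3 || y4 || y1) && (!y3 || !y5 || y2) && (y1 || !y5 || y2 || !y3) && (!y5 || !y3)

False

Suppose y3 = true.
(!y5) alone gives y5 = false.
(y4) alone gives y4 = true.
(!y2) alone gives y2 = false.
(!y1) alone gives y1 = false.
But (y1) is also a unit clause — contradiction.
So every satisfying assignment has y3 = False.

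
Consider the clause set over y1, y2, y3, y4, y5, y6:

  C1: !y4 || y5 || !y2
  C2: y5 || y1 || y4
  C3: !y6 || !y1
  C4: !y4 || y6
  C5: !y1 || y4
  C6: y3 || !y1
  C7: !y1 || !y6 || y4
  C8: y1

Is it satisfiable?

From the singleton clause (y1), y1 = true.
From the singleton clause (!y6), y6 = false.
From the singleton clause (!y4), y4 = false.
Now (y4) is unsatisfied and unit — conflict.
No assignment satisfies every clause.

No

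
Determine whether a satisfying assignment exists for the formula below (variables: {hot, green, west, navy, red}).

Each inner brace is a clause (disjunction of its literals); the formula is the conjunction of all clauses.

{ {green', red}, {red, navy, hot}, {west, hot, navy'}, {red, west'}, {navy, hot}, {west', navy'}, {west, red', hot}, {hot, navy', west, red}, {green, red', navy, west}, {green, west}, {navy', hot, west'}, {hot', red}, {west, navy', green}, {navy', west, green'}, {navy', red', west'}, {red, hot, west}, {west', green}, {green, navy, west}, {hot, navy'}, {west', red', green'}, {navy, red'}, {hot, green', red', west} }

Suppose green = 0.
(west) alone gives west = 1.
Now (west') is unsatisfied and unit — conflict.
So green must be the other value — set green = 1.
(red) alone gives red = 1.
(west') alone gives west = 0.
(hot) alone gives hot = 1.
(navy') alone gives navy = 0.
Now (navy) is unsatisfied and unit — conflict.
Both values of green lead to a conflict.
No assignment satisfies every clause.

No, unsatisfiable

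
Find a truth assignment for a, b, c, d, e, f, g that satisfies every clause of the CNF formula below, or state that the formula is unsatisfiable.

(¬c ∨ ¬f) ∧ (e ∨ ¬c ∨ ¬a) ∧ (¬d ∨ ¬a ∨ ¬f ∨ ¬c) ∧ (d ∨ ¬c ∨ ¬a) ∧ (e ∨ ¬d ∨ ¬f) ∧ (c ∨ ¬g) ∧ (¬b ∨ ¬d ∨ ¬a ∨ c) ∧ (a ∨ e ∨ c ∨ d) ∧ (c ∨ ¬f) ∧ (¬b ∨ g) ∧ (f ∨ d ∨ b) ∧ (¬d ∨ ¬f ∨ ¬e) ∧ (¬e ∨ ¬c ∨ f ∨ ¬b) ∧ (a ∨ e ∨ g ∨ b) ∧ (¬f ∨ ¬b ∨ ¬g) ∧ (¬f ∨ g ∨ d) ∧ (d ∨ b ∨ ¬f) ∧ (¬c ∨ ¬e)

Try c = True.
The clause (¬f) is unit, so f = False.
The clause (¬e) is unit, so e = False.
The clause (¬a) is unit, so a = False.
Try b = True.
The clause (g) is unit, so g = True.
No clause remains; d is free.

a ↦ False, b ↦ True, c ↦ True, d ↦ True, e ↦ False, f ↦ False, g ↦ True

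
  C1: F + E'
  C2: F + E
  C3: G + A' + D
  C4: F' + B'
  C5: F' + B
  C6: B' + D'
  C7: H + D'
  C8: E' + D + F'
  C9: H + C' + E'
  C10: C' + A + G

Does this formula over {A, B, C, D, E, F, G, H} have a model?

No

Suppose F = 1.
From the singleton clause (B'), B = 0.
But (B) is also a unit clause — contradiction.
Undo F and try F = 0.
From the singleton clause (E'), E = 0.
But (E) is also a unit clause — contradiction.
Either choice for F ends in contradiction.
No assignment satisfies every clause.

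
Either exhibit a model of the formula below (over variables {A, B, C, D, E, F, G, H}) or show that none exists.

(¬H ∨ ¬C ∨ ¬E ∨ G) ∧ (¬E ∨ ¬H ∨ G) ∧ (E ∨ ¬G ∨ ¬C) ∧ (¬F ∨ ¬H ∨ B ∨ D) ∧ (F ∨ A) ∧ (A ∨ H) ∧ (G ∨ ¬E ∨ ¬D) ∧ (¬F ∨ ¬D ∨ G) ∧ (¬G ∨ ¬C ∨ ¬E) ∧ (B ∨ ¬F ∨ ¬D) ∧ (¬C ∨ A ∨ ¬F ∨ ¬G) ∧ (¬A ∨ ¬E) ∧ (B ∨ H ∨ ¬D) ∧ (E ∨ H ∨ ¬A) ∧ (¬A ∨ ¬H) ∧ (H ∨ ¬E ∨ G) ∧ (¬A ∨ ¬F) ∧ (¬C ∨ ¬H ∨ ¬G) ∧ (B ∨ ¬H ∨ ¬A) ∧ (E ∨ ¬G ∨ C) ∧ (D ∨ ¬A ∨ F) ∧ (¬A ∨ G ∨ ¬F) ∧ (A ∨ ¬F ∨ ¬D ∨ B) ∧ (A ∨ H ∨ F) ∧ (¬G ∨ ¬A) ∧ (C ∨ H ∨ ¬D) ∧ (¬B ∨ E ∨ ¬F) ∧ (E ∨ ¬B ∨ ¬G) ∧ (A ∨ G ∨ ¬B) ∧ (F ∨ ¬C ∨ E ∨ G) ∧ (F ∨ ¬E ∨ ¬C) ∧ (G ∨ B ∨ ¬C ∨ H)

A ↦ False; B ↦ True; C ↦ False; D ↦ False; E ↦ True; F ↦ True; G ↦ True; H ↦ True

Try F = True.
Unit clause (¬A) forces A = False.
Unit clause (H) forces H = True.
Try E = True.
Unit clause (G) forces G = True.
Unit clause (¬C) forces C = False.
Try B = True.
Every clause is now satisfied; D is unconstrained.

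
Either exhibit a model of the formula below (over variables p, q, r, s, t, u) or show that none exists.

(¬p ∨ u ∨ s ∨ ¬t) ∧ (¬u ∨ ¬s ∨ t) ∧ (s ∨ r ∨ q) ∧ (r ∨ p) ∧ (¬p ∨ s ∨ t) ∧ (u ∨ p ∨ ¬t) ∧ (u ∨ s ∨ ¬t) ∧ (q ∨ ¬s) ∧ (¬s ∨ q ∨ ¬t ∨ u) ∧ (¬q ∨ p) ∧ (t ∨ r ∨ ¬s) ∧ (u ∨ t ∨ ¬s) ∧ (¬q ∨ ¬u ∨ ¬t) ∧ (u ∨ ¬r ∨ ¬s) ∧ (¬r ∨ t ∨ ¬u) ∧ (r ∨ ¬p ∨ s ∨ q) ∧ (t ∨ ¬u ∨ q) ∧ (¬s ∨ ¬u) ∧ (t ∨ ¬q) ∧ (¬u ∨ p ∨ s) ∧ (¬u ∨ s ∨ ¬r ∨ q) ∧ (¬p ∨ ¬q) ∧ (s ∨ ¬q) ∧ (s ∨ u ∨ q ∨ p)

Try r = True.
Try q = True.
(p) alone gives p = True.
Now (¬p) is unsatisfied and unit — conflict.
Undo q and try q = False.
(¬s) alone gives s = False.
(¬u) alone gives u = False.
(¬t) alone gives t = False.
(¬p) alone gives p = False.
Now (p) is unsatisfied and unit — conflict.
Both values of q lead to a conflict.
Undo r and try r = False.
(p) alone gives p = True.
(¬q) alone gives q = False.
(s) alone gives s = True.
Now (¬s) is unsatisfied and unit — conflict.
Both values of r lead to a conflict.

UNSATISFIABLE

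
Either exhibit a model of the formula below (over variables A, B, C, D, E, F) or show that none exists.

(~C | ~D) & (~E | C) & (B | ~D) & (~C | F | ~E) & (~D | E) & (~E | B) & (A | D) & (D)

UNSATISFIABLE

(D) alone gives D = 1.
(~C) alone gives C = 0.
(~E) alone gives E = 0.
That conflicts with the unit clause (E).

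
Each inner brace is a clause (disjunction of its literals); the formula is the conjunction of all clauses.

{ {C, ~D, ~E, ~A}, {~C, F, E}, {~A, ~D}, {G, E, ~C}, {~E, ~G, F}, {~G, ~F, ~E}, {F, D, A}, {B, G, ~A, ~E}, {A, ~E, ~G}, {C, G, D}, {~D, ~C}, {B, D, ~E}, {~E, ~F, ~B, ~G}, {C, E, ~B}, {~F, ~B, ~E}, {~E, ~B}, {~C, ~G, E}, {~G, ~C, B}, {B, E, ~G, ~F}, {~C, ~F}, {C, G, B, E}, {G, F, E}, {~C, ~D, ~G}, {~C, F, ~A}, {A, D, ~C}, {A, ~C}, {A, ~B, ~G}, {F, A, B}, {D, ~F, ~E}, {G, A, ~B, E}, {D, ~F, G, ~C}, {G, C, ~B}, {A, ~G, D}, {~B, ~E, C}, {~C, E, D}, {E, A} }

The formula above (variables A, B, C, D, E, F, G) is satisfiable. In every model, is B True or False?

Suppose B = 1.
Unit clause (~E) forces E = 0.
Unit clause (C) forces C = 1.
Unit clause (F) forces F = 1.
Now (~F) is unsatisfied and unit — conflict.
So every satisfying assignment has B = False.

False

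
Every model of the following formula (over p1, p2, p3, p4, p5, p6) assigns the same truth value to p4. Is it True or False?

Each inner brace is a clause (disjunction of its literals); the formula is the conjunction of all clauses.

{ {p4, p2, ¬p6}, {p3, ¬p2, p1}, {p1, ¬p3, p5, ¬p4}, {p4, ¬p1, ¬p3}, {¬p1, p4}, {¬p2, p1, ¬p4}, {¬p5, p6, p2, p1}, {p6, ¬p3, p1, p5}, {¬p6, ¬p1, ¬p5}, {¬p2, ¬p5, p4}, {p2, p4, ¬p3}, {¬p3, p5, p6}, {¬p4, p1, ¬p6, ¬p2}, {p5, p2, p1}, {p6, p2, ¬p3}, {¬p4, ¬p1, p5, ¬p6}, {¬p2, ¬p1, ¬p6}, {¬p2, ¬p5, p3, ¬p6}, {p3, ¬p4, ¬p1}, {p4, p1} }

True

Suppose p4 = False.
(¬p1) alone gives p1 = False.
That conflicts with the unit clause (p1).
So every satisfying assignment has p4 = True.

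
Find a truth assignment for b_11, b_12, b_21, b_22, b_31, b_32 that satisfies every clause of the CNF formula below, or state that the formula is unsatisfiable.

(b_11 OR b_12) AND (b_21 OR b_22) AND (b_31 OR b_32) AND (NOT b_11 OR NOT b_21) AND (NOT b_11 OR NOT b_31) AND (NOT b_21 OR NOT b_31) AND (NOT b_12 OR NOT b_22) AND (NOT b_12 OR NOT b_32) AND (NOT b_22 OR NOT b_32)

UNSATISFIABLE

Suppose b_11 = true.
(NOT b_21) alone gives b_21 = false.
(b_22) alone gives b_22 = true.
(NOT b_31) alone gives b_31 = false.
(b_32) alone gives b_32 = true.
Now (NOT b_32) is unsatisfied and unit — conflict.
Undo b_11 and try b_11 = false.
(b_12) alone gives b_12 = true.
(NOT b_22) alone gives b_22 = false.
(b_21) alone gives b_21 = true.
(NOT b_31) alone gives b_31 = false.
(b_32) alone gives b_32 = true.
Now (NOT b_32) is unsatisfied and unit — conflict.
Neither b_11 = true nor b_11 = false works.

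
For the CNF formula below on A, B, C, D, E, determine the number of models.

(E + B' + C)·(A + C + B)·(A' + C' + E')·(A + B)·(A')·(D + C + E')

There are 2^5 = 32 truth assignments over (A, B, C, D, E).
Split on A. With A = 1, the clauses containing A are satisfied and A' drops from the rest; 0 of the 2^4 = 16 assignments to the other variables satisfy what remains.
With A = 0, by the same count on the reduced clause set, 5 assignments work.
(One model: A=F, B=T, C=F, D=T, E=T.)
Total: 0 + 5 = 5.

5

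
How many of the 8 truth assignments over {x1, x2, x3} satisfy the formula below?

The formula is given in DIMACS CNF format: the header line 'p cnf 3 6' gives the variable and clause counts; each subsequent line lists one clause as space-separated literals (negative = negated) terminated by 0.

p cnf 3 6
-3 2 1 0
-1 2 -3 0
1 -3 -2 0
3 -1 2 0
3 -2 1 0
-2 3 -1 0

There are 2^3 = 8 truth assignments over (x1, x2, x3).
Split on x1. With x1 = True, the clauses containing x1 are satisfied and ¬x1 drops from the rest; 1 of the 2^2 = 4 assignments to the other variables satisfy what remains.
With x1 = False, by the same count on the reduced clause set, 1 assignment works.
(One model: x1=F, x2=F, x3=F.)
Total: 1 + 1 = 2.

2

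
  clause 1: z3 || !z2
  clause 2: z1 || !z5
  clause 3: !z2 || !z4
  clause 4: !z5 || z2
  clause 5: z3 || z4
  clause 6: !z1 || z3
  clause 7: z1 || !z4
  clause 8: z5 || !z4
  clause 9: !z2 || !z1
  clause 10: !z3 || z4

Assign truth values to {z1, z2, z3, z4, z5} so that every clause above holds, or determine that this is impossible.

Try z3 = true.
Unit clause (z4) forces z4 = true.
Unit clause (!z2) forces z2 = false.
Unit clause (!z5) forces z5 = false.
But (z5) is also a unit clause — contradiction.
Undo z3 and try z3 = false.
Unit clause (!z2) forces z2 = false.
Unit clause (!z5) forces z5 = false.
Unit clause (z4) forces z4 = true.
But (!z4) is also a unit clause — contradiction.
Both values of z3 lead to a conflict.

UNSATISFIABLE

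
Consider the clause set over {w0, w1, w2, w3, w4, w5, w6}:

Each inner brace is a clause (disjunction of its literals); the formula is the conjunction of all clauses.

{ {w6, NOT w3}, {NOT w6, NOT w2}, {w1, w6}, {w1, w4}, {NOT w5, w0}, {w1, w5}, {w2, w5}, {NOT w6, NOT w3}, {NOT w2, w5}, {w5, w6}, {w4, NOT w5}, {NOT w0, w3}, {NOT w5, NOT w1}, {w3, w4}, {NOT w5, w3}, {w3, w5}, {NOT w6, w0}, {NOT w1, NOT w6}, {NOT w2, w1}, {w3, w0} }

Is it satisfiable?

Case w6 = true:
Unit clause (NOT w2) forces w2 = false.
Unit clause (w5) forces w5 = true.
Unit clause (w0) forces w0 = true.
Unit clause (NOT w3) forces w3 = false.
Now (w3) is unsatisfied and unit — conflict.
Undo w6 and try w6 = false.
Unit clause (NOT w3) forces w3 = false.
Unit clause (w1) forces w1 = true.
Unit clause (w5) forces w5 = true.
Now (NOT w5) is unsatisfied and unit — conflict.
Neither w6 = true nor w6 = false works.
No assignment satisfies every clause.

Unsatisfiable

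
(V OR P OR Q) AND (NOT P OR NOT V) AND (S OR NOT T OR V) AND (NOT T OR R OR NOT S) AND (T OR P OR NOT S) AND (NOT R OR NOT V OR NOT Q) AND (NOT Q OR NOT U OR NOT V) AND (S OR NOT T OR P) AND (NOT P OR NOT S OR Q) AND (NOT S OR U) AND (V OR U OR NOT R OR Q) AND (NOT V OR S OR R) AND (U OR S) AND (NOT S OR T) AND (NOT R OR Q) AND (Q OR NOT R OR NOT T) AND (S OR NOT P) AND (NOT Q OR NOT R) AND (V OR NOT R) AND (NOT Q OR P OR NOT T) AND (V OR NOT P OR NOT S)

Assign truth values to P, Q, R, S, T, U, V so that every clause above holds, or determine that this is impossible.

Try P = false.
Try V = false.
Unit clause (Q) forces Q = true.
Unit clause (NOT R) forces R = false.
Unit clause (NOT T) forces T = false.
Unit clause (NOT S) forces S = false.
Unit clause (U) forces U = true.
All clauses are satisfied.

P ↦ false, Q ↦ true, R ↦ false, S ↦ false, T ↦ false, U ↦ true, V ↦ false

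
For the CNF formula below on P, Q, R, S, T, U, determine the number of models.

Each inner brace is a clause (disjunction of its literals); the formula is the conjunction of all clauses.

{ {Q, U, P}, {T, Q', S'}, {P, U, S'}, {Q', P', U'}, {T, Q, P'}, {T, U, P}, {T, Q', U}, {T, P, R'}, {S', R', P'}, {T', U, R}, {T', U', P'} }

There are 2^6 = 64 truth assignments over (P, Q, R, S, T, U).
Split on T. With T = 1, the clauses containing T are satisfied and T' drops from the rest; 11 of the 2^5 = 32 assignments to the other variables satisfy what remains.
With T = 0, by the same count on the reduced clause set, 3 assignments work.
Total: 11 + 3 = 14.

14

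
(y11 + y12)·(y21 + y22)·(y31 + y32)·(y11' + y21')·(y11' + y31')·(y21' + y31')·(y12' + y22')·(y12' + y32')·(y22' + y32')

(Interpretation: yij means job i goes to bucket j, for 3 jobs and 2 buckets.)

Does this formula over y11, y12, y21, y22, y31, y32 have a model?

Case y11 = 1:
From the singleton clause (y21'), y21 = 0.
From the singleton clause (y22), y22 = 1.
From the singleton clause (y31'), y31 = 0.
From the singleton clause (y32), y32 = 1.
Now (y32') is unsatisfied and unit — conflict.
Undo y11 and try y11 = 0.
From the singleton clause (y12), y12 = 1.
From the singleton clause (y22'), y22 = 0.
From the singleton clause (y21), y21 = 1.
From the singleton clause (y31'), y31 = 0.
From the singleton clause (y32), y32 = 1.
Now (y32') is unsatisfied and unit — conflict.
Neither y11 = 1 nor y11 = 0 works.
No assignment satisfies every clause.

No, unsatisfiable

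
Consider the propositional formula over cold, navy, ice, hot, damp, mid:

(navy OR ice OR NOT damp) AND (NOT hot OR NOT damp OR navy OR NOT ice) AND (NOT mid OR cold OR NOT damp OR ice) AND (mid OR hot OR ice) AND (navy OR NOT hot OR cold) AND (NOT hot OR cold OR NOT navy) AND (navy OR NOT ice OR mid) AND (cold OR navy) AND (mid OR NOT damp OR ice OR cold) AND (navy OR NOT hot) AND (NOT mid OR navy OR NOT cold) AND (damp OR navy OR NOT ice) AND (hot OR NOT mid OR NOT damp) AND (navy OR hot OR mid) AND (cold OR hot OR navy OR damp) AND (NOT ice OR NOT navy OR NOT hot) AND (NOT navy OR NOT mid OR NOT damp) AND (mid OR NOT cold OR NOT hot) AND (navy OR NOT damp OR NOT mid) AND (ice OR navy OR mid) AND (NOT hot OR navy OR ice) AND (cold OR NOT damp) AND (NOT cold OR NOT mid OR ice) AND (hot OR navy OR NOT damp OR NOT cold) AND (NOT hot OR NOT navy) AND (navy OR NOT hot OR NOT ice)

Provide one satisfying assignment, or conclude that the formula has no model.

Case cold = false:
Unit clause (navy) forces navy = true.
Unit clause (NOT hot) forces hot = false.
Unit clause (NOT damp) forces damp = false.
Case mid = false:
Unit clause (ice) forces ice = true.
All clauses are satisfied.

cold: false; navy: true; ice: true; hot: false; damp: false; mid: false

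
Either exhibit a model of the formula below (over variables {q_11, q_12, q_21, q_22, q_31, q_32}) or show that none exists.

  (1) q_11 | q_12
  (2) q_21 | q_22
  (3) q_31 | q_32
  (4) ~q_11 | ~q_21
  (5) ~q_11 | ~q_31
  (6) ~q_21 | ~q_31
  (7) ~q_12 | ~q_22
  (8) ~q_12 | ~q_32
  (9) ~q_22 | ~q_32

Case q_11 = 1:
Unit clause (~q_21) forces q_21 = 0.
Unit clause (q_22) forces q_22 = 1.
Unit clause (~q_31) forces q_31 = 0.
Unit clause (q_32) forces q_32 = 1.
Now (~q_32) is unsatisfied and unit — conflict.
Backtrack on q_11: now try q_11 = 0.
Unit clause (q_12) forces q_12 = 1.
Unit clause (~q_22) forces q_22 = 0.
Unit clause (q_21) forces q_21 = 1.
Unit clause (~q_31) forces q_31 = 0.
Unit clause (q_32) forces q_32 = 1.
Now (~q_32) is unsatisfied and unit — conflict.
Neither q_11 = 1 nor q_11 = 0 works.

UNSATISFIABLE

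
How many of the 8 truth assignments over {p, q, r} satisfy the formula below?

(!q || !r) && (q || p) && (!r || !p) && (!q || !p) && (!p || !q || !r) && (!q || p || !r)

2

There are 2^3 = 8 truth assignments over (p, q, r).
Check each against the 6 clauses (columns in the order p, q, r):
  F F F  ✗ fails (q || p)
  F F T  ✗ fails (q || p)
  F T F  ✓ satisfies all
  F T T  ✗ fails (!q || !r)
  T F F  ✓ satisfies all
  T F T  ✗ fails (!r || !p)
  T T F  ✗ fails (!q || !p)
  T T T  ✗ fails (!q || !r)
2 of the 8 rows are models.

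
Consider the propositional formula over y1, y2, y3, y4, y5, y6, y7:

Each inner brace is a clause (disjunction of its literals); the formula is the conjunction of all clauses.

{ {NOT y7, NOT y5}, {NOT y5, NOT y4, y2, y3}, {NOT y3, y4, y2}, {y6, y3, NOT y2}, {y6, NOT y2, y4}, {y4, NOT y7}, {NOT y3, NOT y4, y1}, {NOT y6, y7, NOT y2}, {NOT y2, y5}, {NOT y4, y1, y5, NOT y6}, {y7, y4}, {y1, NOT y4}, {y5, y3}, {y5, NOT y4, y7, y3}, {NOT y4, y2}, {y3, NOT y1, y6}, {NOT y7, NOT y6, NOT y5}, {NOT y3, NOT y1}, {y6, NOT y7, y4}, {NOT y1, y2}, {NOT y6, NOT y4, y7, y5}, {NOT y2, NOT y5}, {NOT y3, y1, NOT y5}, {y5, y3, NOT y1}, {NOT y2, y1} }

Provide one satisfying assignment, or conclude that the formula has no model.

Try y7 = false.
Unit clause (y4) forces y4 = true.
Unit clause (y1) forces y1 = true.
Unit clause (y2) forces y2 = true.
Unit clause (NOT y6) forces y6 = false.
Unit clause (y3) forces y3 = true.
But (NOT y3) is also a unit clause — contradiction.
Undo y7 and try y7 = true.
Unit clause (NOT y5) forces y5 = false.
Unit clause (y4) forces y4 = true.
Unit clause (NOT y2) forces y2 = false.
But (y2) is also a unit clause — contradiction.
Both values of y7 lead to a conflict.

UNSATISFIABLE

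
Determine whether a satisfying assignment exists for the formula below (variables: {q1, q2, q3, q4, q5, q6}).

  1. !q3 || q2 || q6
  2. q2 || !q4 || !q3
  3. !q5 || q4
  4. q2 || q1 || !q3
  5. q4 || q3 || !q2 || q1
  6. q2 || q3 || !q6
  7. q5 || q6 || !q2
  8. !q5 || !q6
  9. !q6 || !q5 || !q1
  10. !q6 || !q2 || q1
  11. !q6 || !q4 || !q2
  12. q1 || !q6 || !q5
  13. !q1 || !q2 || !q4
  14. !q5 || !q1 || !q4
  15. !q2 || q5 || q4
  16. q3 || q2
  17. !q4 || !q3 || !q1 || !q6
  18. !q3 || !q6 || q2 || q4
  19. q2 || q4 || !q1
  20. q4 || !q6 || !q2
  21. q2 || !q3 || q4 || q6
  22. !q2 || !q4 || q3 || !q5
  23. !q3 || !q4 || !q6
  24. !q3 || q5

Yes

Suppose q5 = true.
From the singleton clause (q4), q4 = true.
From the singleton clause (!q6), q6 = false.
From the singleton clause (!q1), q1 = false.
Suppose q3 = true.
From the singleton clause (q2), q2 = true.
All clauses are satisfied.
A satisfying assignment: q1: false, q2: true, q3: true, q4: true, q5: true, q6: false.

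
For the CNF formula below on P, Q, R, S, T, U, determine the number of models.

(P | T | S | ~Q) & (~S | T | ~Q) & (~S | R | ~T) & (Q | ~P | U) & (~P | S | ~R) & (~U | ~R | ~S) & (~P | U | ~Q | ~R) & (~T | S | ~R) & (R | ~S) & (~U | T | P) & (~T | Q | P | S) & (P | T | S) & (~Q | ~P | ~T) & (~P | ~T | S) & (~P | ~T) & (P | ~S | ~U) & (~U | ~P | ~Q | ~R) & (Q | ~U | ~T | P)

8

There are 2^6 = 64 truth assignments over (P, Q, R, S, T, U).
Split on P. With P = 1, the clauses containing P are satisfied and ~P drops from the rest; 3 of the 2^5 = 32 assignments to the other variables satisfy what remains.
With P = 0, by the same count on the reduced clause set, 5 assignments work.
(One model: P=F, Q=F, R=T, S=T, T=F, U=F.)
Total: 3 + 5 = 8.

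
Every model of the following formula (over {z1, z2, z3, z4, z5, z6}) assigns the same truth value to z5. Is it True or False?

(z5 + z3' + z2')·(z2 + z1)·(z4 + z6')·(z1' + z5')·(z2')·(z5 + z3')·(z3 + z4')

Suppose z5 = 1.
(z1') alone gives z1 = 0.
(z2) alone gives z2 = 1.
Now (z2') is unsatisfied and unit — conflict.
So every satisfying assignment has z5 = False.

False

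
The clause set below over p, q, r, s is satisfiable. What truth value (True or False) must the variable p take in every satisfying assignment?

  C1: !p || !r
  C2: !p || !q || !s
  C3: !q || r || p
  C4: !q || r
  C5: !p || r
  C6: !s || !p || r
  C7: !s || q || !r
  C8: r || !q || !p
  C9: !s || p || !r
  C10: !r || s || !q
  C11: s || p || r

False

Suppose p = true.
The clause (!r) is unit, so r = false.
That conflicts with the unit clause (r).
So every satisfying assignment has p = False.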